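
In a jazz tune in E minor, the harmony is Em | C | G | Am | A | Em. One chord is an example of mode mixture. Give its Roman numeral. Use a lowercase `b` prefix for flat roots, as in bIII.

E minor has the diatonic set Em, F#dim, G, Am, B, C, D (with V from harmonic minor). Of the given chords, Em, C, G and Am are diatonic. But A (A–C#–E) is foreign: the diatonic iv on degree 4 is Am, whereas A comes from E major. It is labeled IV.

IV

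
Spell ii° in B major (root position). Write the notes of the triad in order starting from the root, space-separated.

C# E G

ii° is built on scale degree 2, which is C# in both B major and its parallel. In B minor the chord on C# is C#–E–G.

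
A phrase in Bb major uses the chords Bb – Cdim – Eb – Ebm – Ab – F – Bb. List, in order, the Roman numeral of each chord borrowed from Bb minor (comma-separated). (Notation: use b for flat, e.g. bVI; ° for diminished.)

In Bb major the diatonic chords are Bb, Cm, Dm, Eb, F, Gm, Adim. Bb, Eb and F are all diatonic. Cdim (C–Eb–Gb) doesn't fit — on degree 2 Bb major would have Cm (ii). Cdim is the degree-2 chord of Bb minor, so it is the borrowed ii°. Ebm (Eb–Gb–Bb) is not: scale degree 4 in Bb major carries Eb (IV). In Bb minor the chord on that degree is Ebm, so here it functions as iv, borrowed from the parallel minor. But Ab (Ab–C–Eb) is foreign: the diatonic vii° on degree 7 is Adim, whereas Ab comes from Bb minor. It is labeled bVII.

ii°, iv, bVII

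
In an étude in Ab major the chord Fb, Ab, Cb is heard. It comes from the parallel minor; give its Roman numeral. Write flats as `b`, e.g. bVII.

bVI

Fb is the lowered form of scale degree 6 in Ab major (the diatonic degree 6 is F). Fb–Ab–Cb is a major chord — the form found in Ab minor, not the diatonic vi (Fm). Borrowed into Ab major it is written bVI.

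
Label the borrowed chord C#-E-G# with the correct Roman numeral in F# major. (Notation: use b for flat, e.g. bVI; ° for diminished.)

v

C# is scale degree 5 in F# major. The diatonic chord on degree 5 would be C# (V), but C#–E–G# is the minor chord from F# minor. As a borrowed chord it is labeled v.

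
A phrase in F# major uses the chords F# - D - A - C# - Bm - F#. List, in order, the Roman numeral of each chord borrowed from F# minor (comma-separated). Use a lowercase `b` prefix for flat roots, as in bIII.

bVI, bIII, iv

In F# major the diatonic chords are F#, G#m, A#m, B, C#, D#m, E#dim. F# and C# are both diatonic. D (D–F#–A) doesn't fit — on degree 6 F# major would have D#m (vi). D is the degree-6 chord of F# minor, so it is the borrowed bVI. But A (A–C#–E) is foreign: the diatonic iii on degree 3 is A#m, whereas A comes from F# minor. It is labeled bIII. But Bm (B–D–F#) is foreign: the diatonic IV on degree 4 is B, whereas Bm comes from F# minor. It is labeled iv.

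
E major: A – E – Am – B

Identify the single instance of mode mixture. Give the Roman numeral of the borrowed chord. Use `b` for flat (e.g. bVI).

In E major the diatonic chords are E, F#m, G#m, A, B, C#m, D#dim. A, E and B all belong to that set. Am (A–C–E) is not: scale degree 4 in E major carries A (IV). In E minor the chord on that degree is Am, so here it functions as iv, borrowed from the parallel minor.

iv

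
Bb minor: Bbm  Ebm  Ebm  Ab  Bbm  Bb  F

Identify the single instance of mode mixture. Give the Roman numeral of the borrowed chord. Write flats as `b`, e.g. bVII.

I

The diatonic triads in Bb minor (with V from harmonic minor) are Bbm, Cdim, Db, Ebm, F, Gb, Ab. Bbm, Ebm, Ab and F are all diatonic. But Bb (Bb–D–F) is foreign: the diatonic i on degree 1 is Bbm, whereas Bb comes from Bb major. It is labeled I.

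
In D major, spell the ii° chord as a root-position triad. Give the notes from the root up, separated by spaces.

E G Bb

The root, E, is scale degree 2 — the same note in D major and D minor; only the chord quality changes. In D minor the chord on E is E–G–Bb.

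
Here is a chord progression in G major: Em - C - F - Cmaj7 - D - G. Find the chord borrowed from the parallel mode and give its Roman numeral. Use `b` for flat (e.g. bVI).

bVII

G major has the diatonic set G, Am, Bm, C, D, Em, F#dim. Of the given chords, Em, C, Cmaj7, D and G are diatonic. But F (F–A–C) is foreign: the diatonic vii° on degree 7 is F#dim, whereas F comes from G minor. It is labeled bVII.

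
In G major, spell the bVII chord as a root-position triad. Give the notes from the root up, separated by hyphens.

F-A-C

Scale degree 7 in G major is F#. bVII uses the lowered form, F, taken from G minor. Building the major chord from the parallel minor on F: F–A–C.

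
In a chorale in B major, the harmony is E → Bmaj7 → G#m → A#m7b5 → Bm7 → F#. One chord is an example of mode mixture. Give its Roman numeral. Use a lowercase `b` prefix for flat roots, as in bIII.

The diatonic triads in B major are B, C#m, D#m, E, F#, G#m, A#dim. E, Bmaj7, G#m, A#m7b5 and F# are all diatonic. Bm7 (B–D–F#–A) doesn't fit — on degree 1 B major would have B (I). Bm7 is the degree-1 chord of B minor, so it is the borrowed i7.

i7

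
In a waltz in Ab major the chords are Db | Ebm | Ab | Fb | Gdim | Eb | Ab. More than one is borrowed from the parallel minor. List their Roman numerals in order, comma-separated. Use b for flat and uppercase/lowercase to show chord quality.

v, bVI

Ab major has the diatonic set Ab, Bbm, Cm, Db, Eb, Fm, Gdim. Of the given chords, Db, Ab, Gdim and Eb are diatonic. Ebm (Eb–Gb–Bb) is not: scale degree 5 in Ab major carries Eb (V). In Ab minor the chord on that degree is Ebm, so here it functions as v, borrowed from the parallel minor. But Fb (Fb–Ab–Cb) is foreign: the diatonic vi on degree 6 is Fm, whereas Fb comes from Ab minor. It is labeled bVI.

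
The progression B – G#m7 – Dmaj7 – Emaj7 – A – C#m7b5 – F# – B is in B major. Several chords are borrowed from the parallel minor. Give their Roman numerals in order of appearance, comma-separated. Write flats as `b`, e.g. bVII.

bIIImaj7, bVII, iiø7

B major has the diatonic set B, C#m, D#m, E, F#, G#m, A#dim. B, G#m7, Emaj7 and F# all belong to that set. Dmaj7 (D–F#–A–C#) is not: scale degree 3 in B major carries D#m (iii). In B minor the chord on that degree is Dmaj7, so here it functions as bIIImaj7, borrowed from the parallel minor. A (A–C#–E) doesn't fit — on degree 7 B major would have A#dim (vii°). A is the degree-7 chord of B minor, so it is the borrowed bVII. C#m7b5 (C#–E–G–B) doesn't fit — on degree 2 B major would have C#m (ii). C#m7b5 is the degree-2 chord of B minor, so it is the borrowed iiø7.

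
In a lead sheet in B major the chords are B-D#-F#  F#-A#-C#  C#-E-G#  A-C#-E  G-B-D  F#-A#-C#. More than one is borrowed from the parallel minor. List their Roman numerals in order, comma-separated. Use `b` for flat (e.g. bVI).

B major has the diatonic set B, C#m, D#m, E, F#, G#m, A#dim. B–D#–F# = B, F#–A#–C# = F# and C#–E–G# = C#m are all diatonic. But A–C#–E is foreign: the diatonic vii° on degree 7 is A#dim, whereas A comes from B minor. It is labeled bVII. G–B–D doesn't fit — on degree 6 B major would have G#m (vi). G is the degree-6 chord of B minor, so it is the borrowed bVI.

bVII, bVI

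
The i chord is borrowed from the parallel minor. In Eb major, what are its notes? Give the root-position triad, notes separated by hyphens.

The root, Eb, is scale degree 1 — the same note in Eb major and Eb minor; only the chord quality changes. In Eb minor the chord on Eb is Eb–Gb–Bb.

Eb-Gb-Bb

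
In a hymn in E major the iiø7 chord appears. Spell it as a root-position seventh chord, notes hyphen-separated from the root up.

iiø7 is built on scale degree 2, which is F# in both E major and its parallel. In E minor the chord on F# is F#–A–C–E.

F#-A-C-E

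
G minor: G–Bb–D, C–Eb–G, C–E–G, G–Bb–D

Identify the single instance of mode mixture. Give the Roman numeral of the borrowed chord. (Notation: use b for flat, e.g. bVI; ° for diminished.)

IV

G minor has the diatonic set Gm, Adim, Bb, Cm, D, Eb, F (with V from harmonic minor). Of the given chords, G–Bb–D = Gm and C–Eb–G = Cm are diatonic. But C–E–G is foreign: the diatonic iv on degree 4 is Cm, whereas C comes from G major. It is labeled IV.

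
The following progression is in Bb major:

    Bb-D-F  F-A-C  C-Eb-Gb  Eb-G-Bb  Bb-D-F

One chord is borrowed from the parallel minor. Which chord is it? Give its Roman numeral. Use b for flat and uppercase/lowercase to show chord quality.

ii°

Bb major has the diatonic set Bb, Cm, Dm, Eb, F, Gm, Adim. Bb–D–F = Bb, F–A–C = F and Eb–G–Bb = Eb are all diatonic. C–Eb–Gb is not: scale degree 2 in Bb major carries Cm (ii). In Bb minor the chord on that degree is Cdim, so here it functions as ii°, borrowed from the parallel minor.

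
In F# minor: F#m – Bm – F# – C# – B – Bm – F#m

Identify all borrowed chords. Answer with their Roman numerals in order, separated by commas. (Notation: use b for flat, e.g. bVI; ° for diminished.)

In F# minor (with V from harmonic minor) the diatonic chords are F#m, G#dim, A, Bm, C#, D, E. F#m, Bm and C# are all diatonic. F# (F#–A#–C#) is not: scale degree 1 in F# minor carries F#m (i). In F# major the chord on that degree is F#, so here it functions as I, borrowed from the parallel major. B (B–D#–F#) is not: scale degree 4 in F# minor carries Bm (iv). In F# major the chord on that degree is B, so here it functions as IV, borrowed from the parallel major.

I, IV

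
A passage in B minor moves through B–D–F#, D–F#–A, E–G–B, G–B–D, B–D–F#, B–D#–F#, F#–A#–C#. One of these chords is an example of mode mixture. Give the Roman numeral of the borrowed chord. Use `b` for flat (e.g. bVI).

I

The diatonic triads in B minor (with V from harmonic minor) are Bm, C#dim, D, Em, F#, G, A. B–D–F# = Bm, D–F#–A = D, E–G–B = Em, G–B–D = G and F#–A#–C# = F# are all diatonic. But B–D#–F# is foreign: the diatonic i on degree 1 is Bm, whereas B comes from B major. It is labeled I.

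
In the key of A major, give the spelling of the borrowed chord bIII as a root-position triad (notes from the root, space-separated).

C E G

The root of bIII is the lowered 3rd degree: C# becomes C. Stacking thirds in A minor on C gives C–E–G.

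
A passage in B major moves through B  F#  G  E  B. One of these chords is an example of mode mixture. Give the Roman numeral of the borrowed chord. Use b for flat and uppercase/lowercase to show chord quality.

bVI

In B major the diatonic chords are B, C#m, D#m, E, F#, G#m, A#dim. B, F# and E all belong to that set. G (G–B–D) doesn't fit — on degree 6 B major would have G#m (vi). G is the degree-6 chord of B minor, so it is the borrowed bVI.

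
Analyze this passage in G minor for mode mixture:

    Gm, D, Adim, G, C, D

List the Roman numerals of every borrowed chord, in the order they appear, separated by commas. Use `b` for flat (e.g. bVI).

I, IV

G minor has the diatonic set Gm, Adim, Bb, Cm, D, Eb, F (with V from harmonic minor). Gm, D and Adim all belong to that set. G (G–B–D) is not: scale degree 1 in G minor carries Gm (i). In G major the chord on that degree is G, so here it functions as I, borrowed from the parallel major. C (C–E–G) doesn't fit — on degree 4 G minor would have Cm (iv). C is the degree-4 chord of G major, so it is the borrowed IV.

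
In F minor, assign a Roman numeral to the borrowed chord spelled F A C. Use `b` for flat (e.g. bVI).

F is scale degree 1 in F minor. Diatonically F minor has Fm (i) on that degree; F–A–C is instead the major chord native to F major, so it takes the label I.

I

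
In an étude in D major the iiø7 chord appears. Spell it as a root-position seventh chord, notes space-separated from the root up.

E G Bb D

The root, E, is scale degree 2 — the same note in D major and D minor; only the chord quality changes. Stacking thirds in D minor on E gives E–G–Bb–D.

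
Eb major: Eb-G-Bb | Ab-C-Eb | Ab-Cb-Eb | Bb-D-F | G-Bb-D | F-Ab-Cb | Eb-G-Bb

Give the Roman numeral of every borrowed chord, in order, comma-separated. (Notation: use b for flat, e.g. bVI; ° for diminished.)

iv, ii°

The diatonic triads in Eb major are Eb, Fm, Gm, Ab, Bb, Cm, Ddim. Eb–G–Bb = Eb, Ab–C–Eb = Ab, Bb–D–F = Bb and G–Bb–D = Gm are all diatonic. Ab–Cb–Eb doesn't fit — on degree 4 Eb major would have Ab (IV). Abm is the degree-4 chord of Eb minor, so it is the borrowed iv. But F–Ab–Cb is foreign: the diatonic ii on degree 2 is Fm, whereas Fdim comes from Eb minor. It is labeled ii°.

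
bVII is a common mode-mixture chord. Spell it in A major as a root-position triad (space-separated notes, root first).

bVII is built on the lowered scale degree 7. In A major degree 7 is G#; lowered it becomes G. Building the major chord from the parallel minor on G: G–B–D.

G B D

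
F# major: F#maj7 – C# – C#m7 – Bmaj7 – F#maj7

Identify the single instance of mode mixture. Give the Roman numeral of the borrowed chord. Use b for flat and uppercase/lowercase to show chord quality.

v7

F# major has the diatonic set F#, G#m, A#m, B, C#, D#m, E#dim. F#maj7, C# and Bmaj7 all belong to that set. C#m7 (C#–E–G#–B) doesn't fit — on degree 5 F# major would have C# (V). C#m7 is the degree-5 chord of F# minor, so it is the borrowed v7.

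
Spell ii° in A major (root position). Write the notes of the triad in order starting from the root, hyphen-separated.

The root, B, is scale degree 2 — the same note in A major and A minor; only the chord quality changes. Stacking thirds in A minor on B gives B–D–F.

B-D-F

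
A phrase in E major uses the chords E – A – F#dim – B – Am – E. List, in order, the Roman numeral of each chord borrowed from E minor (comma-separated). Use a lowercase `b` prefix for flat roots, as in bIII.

E major has the diatonic set E, F#m, G#m, A, B, C#m, D#dim. E, A and B all belong to that set. F#dim (F#–A–C) is not: scale degree 2 in E major carries F#m (ii). In E minor the chord on that degree is F#dim, so here it functions as ii°, borrowed from the parallel minor. Am (A–C–E) is not: scale degree 4 in E major carries A (IV). In E minor the chord on that degree is Am, so here it functions as iv, borrowed from the parallel minor.

ii°, iv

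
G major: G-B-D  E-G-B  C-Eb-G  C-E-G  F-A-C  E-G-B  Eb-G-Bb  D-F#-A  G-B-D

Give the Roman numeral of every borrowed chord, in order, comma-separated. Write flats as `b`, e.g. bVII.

G major has the diatonic set G, Am, Bm, C, D, Em, F#dim. Of the given chords, G–B–D = G, E–G–B = Em, C–E–G = C and D–F#–A = D are diatonic. C–Eb–G doesn't fit — on degree 4 G major would have C (IV). Cm is the degree-4 chord of G minor, so it is the borrowed iv. But F–A–C is foreign: the diatonic vii° on degree 7 is F#dim, whereas F comes from G minor. It is labeled bVII. Eb–G–Bb is not: scale degree 6 in G major carries Em (vi). In G minor the chord on that degree is Eb, so here it functions as bVI, borrowed from the parallel minor.

iv, bVII, bVI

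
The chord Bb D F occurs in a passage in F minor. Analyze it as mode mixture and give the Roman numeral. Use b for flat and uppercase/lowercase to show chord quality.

Bb is scale degree 4 in F minor. The diatonic chord on degree 4 would be Bbm (iv), but Bb–D–F is the major chord from F major. As a borrowed chord it is labeled IV.

IV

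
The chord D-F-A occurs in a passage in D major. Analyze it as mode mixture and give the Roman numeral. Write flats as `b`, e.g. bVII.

The root D is the diatonic 1st degree of D major; the borrowing shows in the chord quality. D–F–A is a minor chord — the form found in D minor, not the diatonic I (D). Borrowed into D major it is written i.

i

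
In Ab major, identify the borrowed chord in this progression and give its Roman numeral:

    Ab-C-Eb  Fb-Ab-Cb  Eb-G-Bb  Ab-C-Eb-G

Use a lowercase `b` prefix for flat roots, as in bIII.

The diatonic triads in Ab major are Ab, Bbm, Cm, Db, Eb, Fm, Gdim. Ab–C–Eb = Ab, Eb–G–Bb = Eb and Ab–C–Eb–G = Abmaj7 are all diatonic. But Fb–Ab–Cb is foreign: the diatonic vi on degree 6 is Fm, whereas Fb comes from Ab minor. It is labeled bVI.

bVI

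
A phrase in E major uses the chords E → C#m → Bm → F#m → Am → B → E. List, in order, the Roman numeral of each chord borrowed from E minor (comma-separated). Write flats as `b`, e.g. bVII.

v, iv

In E major the diatonic chords are E, F#m, G#m, A, B, C#m, D#dim. E, C#m, F#m and B all belong to that set. But Bm (B–D–F#) is foreign: the diatonic V on degree 5 is B, whereas Bm comes from E minor. It is labeled v. Am (A–C–E) is not: scale degree 4 in E major carries A (IV). In E minor the chord on that degree is Am, so here it functions as iv, borrowed from the parallel minor.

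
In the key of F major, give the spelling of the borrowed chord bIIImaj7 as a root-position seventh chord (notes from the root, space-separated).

Ab C Eb G

Scale degree 3 in F major is A. bIIImaj7 uses the lowered form, Ab, taken from F minor. Building the major-seventh chord from the parallel minor on Ab: Ab–C–Eb–G.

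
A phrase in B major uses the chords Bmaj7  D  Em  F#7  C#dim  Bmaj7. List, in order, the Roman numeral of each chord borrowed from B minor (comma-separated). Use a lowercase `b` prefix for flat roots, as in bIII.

In B major the diatonic chords are B, C#m, D#m, E, F#, G#m, A#dim. Bmaj7 and F#7 are both diatonic. D (D–F#–A) is not: scale degree 3 in B major carries D#m (iii). In B minor the chord on that degree is D, so here it functions as bIII, borrowed from the parallel minor. Em (E–G–B) is not: scale degree 4 in B major carries E (IV). In B minor the chord on that degree is Em, so here it functions as iv, borrowed from the parallel minor. C#dim (C#–E–G) doesn't fit — on degree 2 B major would have C#m (ii). C#dim is the degree-2 chord of B minor, so it is the borrowed ii°.

bIII, iv, ii°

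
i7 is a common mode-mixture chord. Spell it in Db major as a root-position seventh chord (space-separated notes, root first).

i7 is built on scale degree 1, which is Db in both Db major and its parallel. Building the minor-seventh chord from the parallel minor on Db: Db–Fb–Ab–Cb.

Db Fb Ab Cb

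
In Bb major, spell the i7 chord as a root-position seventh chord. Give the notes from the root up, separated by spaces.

The root, Bb, is scale degree 1 — the same note in Bb major and Bb minor; only the chord quality changes. Stacking thirds in Bb minor on Bb gives Bb–Db–F–Ab.

Bb Db F Ab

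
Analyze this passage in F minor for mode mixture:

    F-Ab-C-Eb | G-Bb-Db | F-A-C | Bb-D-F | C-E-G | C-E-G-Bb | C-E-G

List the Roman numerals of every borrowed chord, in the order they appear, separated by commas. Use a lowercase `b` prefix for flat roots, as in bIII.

The diatonic triads in F minor (with V from harmonic minor) are Fm, Gdim, Ab, Bbm, C, Db, Eb. Of the given chords, F–Ab–C–Eb = Fm7, G–Bb–Db = Gdim, C–E–G = C and C–E–G–Bb = C7 are diatonic. F–A–C doesn't fit — on degree 1 F minor would have Fm (i). F is the degree-1 chord of F major, so it is the borrowed I. But Bb–D–F is foreign: the diatonic iv on degree 4 is Bbm, whereas Bb comes from F major. It is labeled IV.

I, IV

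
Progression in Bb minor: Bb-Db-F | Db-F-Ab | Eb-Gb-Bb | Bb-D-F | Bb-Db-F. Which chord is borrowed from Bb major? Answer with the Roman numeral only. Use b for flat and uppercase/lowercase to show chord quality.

I

The diatonic triads in Bb minor (with V from harmonic minor) are Bbm, Cdim, Db, Ebm, F, Gb, Ab. Bb–Db–F = Bbm, Db–F–Ab = Db and Eb–Gb–Bb = Ebm all belong to that set. Bb–D–F doesn't fit — on degree 1 Bb minor would have Bbm (i). Bb is the degree-1 chord of Bb major, so it is the borrowed I.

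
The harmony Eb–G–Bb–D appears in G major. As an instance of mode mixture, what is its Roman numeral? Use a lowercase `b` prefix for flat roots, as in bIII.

In G major scale degree 6 is E; Eb is its lowered form, from G minor. Diatonically G major has Em (vi) on that degree; Eb–G–Bb–D is instead the major-seventh chord native to G minor, so it takes the label bVImaj7.

bVImaj7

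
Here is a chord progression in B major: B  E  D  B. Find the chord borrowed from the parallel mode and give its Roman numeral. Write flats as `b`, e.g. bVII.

In B major the diatonic chords are B, C#m, D#m, E, F#, G#m, A#dim. B and E are both diatonic. But D (D–F#–A) is foreign: the diatonic iii on degree 3 is D#m, whereas D comes from B minor. It is labeled bIII.

bIII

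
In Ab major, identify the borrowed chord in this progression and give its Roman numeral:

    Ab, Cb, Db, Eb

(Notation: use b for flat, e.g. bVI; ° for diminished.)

In Ab major the diatonic chords are Ab, Bbm, Cm, Db, Eb, Fm, Gdim. Ab, Db and Eb all belong to that set. Cb (Cb–Eb–Gb) doesn't fit — on degree 3 Ab major would have Cm (iii). Cb is the degree-3 chord of Ab minor, so it is the borrowed bIII.

bIII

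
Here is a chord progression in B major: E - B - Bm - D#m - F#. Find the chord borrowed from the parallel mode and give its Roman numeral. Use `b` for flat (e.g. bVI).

i

In B major the diatonic chords are B, C#m, D#m, E, F#, G#m, A#dim. Of the given chords, E, B, D#m and F# are diatonic. Bm (B–D–F#) doesn't fit — on degree 1 B major would have B (I). Bm is the degree-1 chord of B minor, so it is the borrowed i.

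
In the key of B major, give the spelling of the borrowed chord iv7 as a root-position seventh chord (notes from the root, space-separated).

E G B D

The root, E, is scale degree 4 — the same note in B major and B minor; only the chord quality changes. Building the minor-seventh chord from the parallel minor on E: E–G–B–D.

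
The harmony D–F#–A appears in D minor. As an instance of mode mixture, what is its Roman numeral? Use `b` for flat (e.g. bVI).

I

D is scale degree 1 in D minor. D–F#–A is a major chord — the form found in D major, not the diatonic i (Dm). Borrowed into D minor it is written I.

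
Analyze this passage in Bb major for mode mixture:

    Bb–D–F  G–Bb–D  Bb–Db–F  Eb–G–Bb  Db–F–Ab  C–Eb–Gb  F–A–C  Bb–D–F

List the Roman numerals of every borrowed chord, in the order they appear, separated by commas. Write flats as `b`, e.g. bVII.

i, bIII, ii°

In Bb major the diatonic chords are Bb, Cm, Dm, Eb, F, Gm, Adim. Bb–D–F = Bb, G–Bb–D = Gm, Eb–G–Bb = Eb and F–A–C = F all belong to that set. But Bb–Db–F is foreign: the diatonic I on degree 1 is Bb, whereas Bbm comes from Bb minor. It is labeled i. Db–F–Ab is not: scale degree 3 in Bb major carries Dm (iii). In Bb minor the chord on that degree is Db, so here it functions as bIII, borrowed from the parallel minor. C–Eb–Gb doesn't fit — on degree 2 Bb major would have Cm (ii). Cdim is the degree-2 chord of Bb minor, so it is the borrowed ii°.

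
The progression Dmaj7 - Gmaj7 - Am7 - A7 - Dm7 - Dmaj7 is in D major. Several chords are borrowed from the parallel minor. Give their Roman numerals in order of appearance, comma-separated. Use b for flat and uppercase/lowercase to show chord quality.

D major has the diatonic set D, Em, F#m, G, A, Bm, C#dim. Dmaj7, Gmaj7 and A7 all belong to that set. But Am7 (A–C–E–G) is foreign: the diatonic V on degree 5 is A, whereas Am7 comes from D minor. It is labeled v7. Dm7 (D–F–A–C) doesn't fit — on degree 1 D major would have D (I). Dm7 is the degree-1 chord of D minor, so it is the borrowed i7.

v7, i7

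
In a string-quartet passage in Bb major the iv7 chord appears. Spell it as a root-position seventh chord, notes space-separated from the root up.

iv7 is built on scale degree 4, which is Eb in both Bb major and its parallel. Building the minor-seventh chord from the parallel minor on Eb: Eb–Gb–Bb–Db.

Eb Gb Bb Db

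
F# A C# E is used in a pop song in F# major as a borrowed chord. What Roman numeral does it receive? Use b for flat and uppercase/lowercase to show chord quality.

i7

The root F# is the diatonic 1st degree of F# major; the borrowing shows in the chord quality. The diatonic chord on degree 1 would be F# (I), but F#–A–C#–E is the minor-seventh chord from F# minor. As a borrowed chord it is labeled i7.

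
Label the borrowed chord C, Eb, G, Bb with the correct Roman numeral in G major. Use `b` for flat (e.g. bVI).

iv7

C is scale degree 4 in G major. Diatonically G major has C (IV) on that degree; C–Eb–G–Bb is instead the minor-seventh chord native to G minor, so it takes the label iv7.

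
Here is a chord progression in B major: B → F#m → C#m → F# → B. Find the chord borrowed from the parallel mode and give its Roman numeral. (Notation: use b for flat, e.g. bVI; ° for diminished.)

The diatonic triads in B major are B, C#m, D#m, E, F#, G#m, A#dim. B, C#m and F# are all diatonic. F#m (F#–A–C#) is not: scale degree 5 in B major carries F# (V). In B minor the chord on that degree is F#m, so here it functions as v, borrowed from the parallel minor.

v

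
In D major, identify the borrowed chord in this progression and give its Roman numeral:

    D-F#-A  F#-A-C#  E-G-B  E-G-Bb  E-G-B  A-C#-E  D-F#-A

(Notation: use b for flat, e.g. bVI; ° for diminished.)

ii°

The diatonic triads in D major are D, Em, F#m, G, A, Bm, C#dim. D–F#–A = D, F#–A–C# = F#m, E–G–B = Em and A–C#–E = A all belong to that set. E–G–Bb is not: scale degree 2 in D major carries Em (ii). In D minor the chord on that degree is Edim, so here it functions as ii°, borrowed from the parallel minor.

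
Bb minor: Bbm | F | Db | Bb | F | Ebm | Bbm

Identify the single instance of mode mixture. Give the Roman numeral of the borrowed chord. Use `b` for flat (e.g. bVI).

I

In Bb minor (with V from harmonic minor) the diatonic chords are Bbm, Cdim, Db, Ebm, F, Gb, Ab. Bbm, F, Db and Ebm are all diatonic. But Bb (Bb–D–F) is foreign: the diatonic i on degree 1 is Bbm, whereas Bb comes from Bb major. It is labeled I.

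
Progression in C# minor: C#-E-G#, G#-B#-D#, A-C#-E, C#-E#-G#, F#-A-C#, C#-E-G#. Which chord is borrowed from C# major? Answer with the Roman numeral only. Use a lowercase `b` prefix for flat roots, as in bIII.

C# minor has the diatonic set C#m, D#dim, E, F#m, G#, A, B (with V from harmonic minor). C#–E–G# = C#m, G#–B#–D# = G#, A–C#–E = A and F#–A–C# = F#m all belong to that set. But C#–E#–G# is foreign: the diatonic i on degree 1 is C#m, whereas C# comes from C# major. It is labeled I.

I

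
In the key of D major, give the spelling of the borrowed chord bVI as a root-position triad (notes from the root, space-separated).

The root of bVI is the lowered 6th degree: B becomes Bb. In D minor the chord on Bb is Bb–D–F.

Bb D F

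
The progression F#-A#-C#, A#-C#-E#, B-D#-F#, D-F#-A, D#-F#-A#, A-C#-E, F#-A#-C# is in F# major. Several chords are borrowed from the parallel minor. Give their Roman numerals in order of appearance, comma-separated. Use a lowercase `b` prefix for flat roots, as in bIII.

In F# major the diatonic chords are F#, G#m, A#m, B, C#, D#m, E#dim. F#–A#–C# = F#, A#–C#–E# = A#m, B–D#–F# = B and D#–F#–A# = D#m all belong to that set. D–F#–A doesn't fit — on degree 6 F# major would have D#m (vi). D is the degree-6 chord of F# minor, so it is the borrowed bVI. A–C#–E doesn't fit — on degree 3 F# major would have A#m (iii). A is the degree-3 chord of F# minor, so it is the borrowed bIII.

bVI, bIII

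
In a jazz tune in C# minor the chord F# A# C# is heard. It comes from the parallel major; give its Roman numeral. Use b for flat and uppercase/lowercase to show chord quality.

F# is scale degree 4 in C# minor. Diatonically C# minor has F#m (iv) on that degree; F#–A#–C# is instead the major chord native to C# major, so it takes the label IV.

IV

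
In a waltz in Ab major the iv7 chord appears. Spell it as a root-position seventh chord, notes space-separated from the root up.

iv7 is built on scale degree 4, which is Db in both Ab major and its parallel. Building the minor-seventh chord from the parallel minor on Db: Db–Fb–Ab–Cb.

Db Fb Ab Cb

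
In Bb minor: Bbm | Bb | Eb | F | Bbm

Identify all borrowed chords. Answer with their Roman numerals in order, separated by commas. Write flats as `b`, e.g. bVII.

Bb minor has the diatonic set Bbm, Cdim, Db, Ebm, F, Gb, Ab (with V from harmonic minor). Bbm and F are both diatonic. Bb (Bb–D–F) doesn't fit — on degree 1 Bb minor would have Bbm (i). Bb is the degree-1 chord of Bb major, so it is the borrowed I. But Eb (Eb–G–Bb) is foreign: the diatonic iv on degree 4 is Ebm, whereas Eb comes from Bb major. It is labeled IV.

I, IV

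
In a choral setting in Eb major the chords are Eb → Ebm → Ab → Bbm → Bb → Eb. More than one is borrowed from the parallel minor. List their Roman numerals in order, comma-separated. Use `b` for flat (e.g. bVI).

Eb major has the diatonic set Eb, Fm, Gm, Ab, Bb, Cm, Ddim. Of the given chords, Eb, Ab and Bb are diatonic. Ebm (Eb–Gb–Bb) doesn't fit — on degree 1 Eb major would have Eb (I). Ebm is the degree-1 chord of Eb minor, so it is the borrowed i. Bbm (Bb–Db–F) is not: scale degree 5 in Eb major carries Bb (V). In Eb minor the chord on that degree is Bbm, so here it functions as v, borrowed from the parallel minor.

i, v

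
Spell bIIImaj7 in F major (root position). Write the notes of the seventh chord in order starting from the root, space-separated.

bIIImaj7 is built on the lowered scale degree 3. In F major degree 3 is A; lowered it becomes Ab. In F minor the chord on Ab is Ab–C–Eb–G.

Ab C Eb G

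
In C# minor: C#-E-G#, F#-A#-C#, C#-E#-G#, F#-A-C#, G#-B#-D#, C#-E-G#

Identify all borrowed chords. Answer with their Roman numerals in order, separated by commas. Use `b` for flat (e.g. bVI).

The diatonic triads in C# minor (with V from harmonic minor) are C#m, D#dim, E, F#m, G#, A, B. C#–E–G# = C#m, F#–A–C# = F#m and G#–B#–D# = G# are all diatonic. F#–A#–C# is not: scale degree 4 in C# minor carries F#m (iv). In C# major the chord on that degree is F#, so here it functions as IV, borrowed from the parallel major. But C#–E#–G# is foreign: the diatonic i on degree 1 is C#m, whereas C# comes from C# major. It is labeled I.

IV, I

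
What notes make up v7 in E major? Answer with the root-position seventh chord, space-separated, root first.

The root, B, is scale degree 5 — the same note in E major and E minor; only the chord quality changes. In E minor the chord on B is B–D–F#–A.

B D F# A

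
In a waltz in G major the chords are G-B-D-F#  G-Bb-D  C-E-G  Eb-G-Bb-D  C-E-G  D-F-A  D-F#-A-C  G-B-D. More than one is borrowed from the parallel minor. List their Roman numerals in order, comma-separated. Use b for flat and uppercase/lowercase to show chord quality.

G major has the diatonic set G, Am, Bm, C, D, Em, F#dim. G–B–D–F# = Gmaj7, C–E–G = C, D–F#–A–C = D7 and G–B–D = G are all diatonic. G–Bb–D is not: scale degree 1 in G major carries G (I). In G minor the chord on that degree is Gm, so here it functions as i, borrowed from the parallel minor. But Eb–G–Bb–D is foreign: the diatonic vi on degree 6 is Em, whereas Ebmaj7 comes from G minor. It is labeled bVImaj7. D–F–A is not: scale degree 5 in G major carries D (V). In G minor the chord on that degree is Dm, so here it functions as v, borrowed from the parallel minor.

i, bVImaj7, v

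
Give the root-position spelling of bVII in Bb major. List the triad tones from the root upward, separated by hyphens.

Scale degree 7 in Bb major is A. bVII uses the lowered form, Ab, taken from Bb minor. Building the major chord from the parallel minor on Ab: Ab–C–Eb.

Ab-C-Eb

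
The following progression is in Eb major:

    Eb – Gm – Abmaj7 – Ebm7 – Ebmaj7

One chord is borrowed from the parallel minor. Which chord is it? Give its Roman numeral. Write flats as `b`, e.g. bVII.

i7

The diatonic triads in Eb major are Eb, Fm, Gm, Ab, Bb, Cm, Ddim. Of the given chords, Eb, Gm, Abmaj7 and Ebmaj7 are diatonic. Ebm7 (Eb–Gb–Bb–Db) doesn't fit — on degree 1 Eb major would have Eb (I). Ebm7 is the degree-1 chord of Eb minor, so it is the borrowed i7.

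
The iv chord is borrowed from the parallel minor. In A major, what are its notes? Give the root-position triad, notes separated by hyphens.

D-F-A

iv is built on scale degree 4, which is D in both A major and its parallel. In A minor the chord on D is D–F–A.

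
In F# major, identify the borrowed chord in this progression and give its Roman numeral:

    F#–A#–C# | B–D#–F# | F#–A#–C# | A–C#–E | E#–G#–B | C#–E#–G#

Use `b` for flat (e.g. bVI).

F# major has the diatonic set F#, G#m, A#m, B, C#, D#m, E#dim. F#–A#–C# = F#, B–D#–F# = B, E#–G#–B = E#dim and C#–E#–G# = C# are all diatonic. A–C#–E doesn't fit — on degree 3 F# major would have A#m (iii). A is the degree-3 chord of F# minor, so it is the borrowed bIII.

bIII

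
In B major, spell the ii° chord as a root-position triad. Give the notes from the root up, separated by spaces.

The root, C#, is scale degree 2 — the same note in B major and B minor; only the chord quality changes. Building the diminished chord from the parallel minor on C#: C#–E–G.

C# E G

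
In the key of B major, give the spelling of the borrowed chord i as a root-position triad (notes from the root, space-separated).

i is built on scale degree 1, which is B in both B major and its parallel. Stacking thirds in B minor on B gives B–D–F#.

B D F#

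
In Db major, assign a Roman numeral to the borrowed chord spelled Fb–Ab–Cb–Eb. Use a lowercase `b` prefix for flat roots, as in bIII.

bIIImaj7

Fb is the lowered form of scale degree 3 in Db major (the diatonic degree 3 is F). The diatonic chord on degree 3 would be Fm (iii), but Fb–Ab–Cb–Eb is the major-seventh chord from Db minor. As a borrowed chord it is labeled bIIImaj7.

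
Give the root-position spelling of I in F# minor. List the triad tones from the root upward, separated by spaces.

F# A# C#

The root, F#, is scale degree 1 — the same note in F# minor and F# major; only the chord quality changes. Stacking thirds in F# major on F# gives F#–A#–C#.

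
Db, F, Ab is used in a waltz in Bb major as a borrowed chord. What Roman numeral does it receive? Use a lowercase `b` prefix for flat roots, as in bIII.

bIII

The root Db is the lowered 3rd scale degree — diatonically Bb major has D there. Db–F–Ab is a major chord — the form found in Bb minor, not the diatonic iii (Dm). Borrowed into Bb major it is written bIII.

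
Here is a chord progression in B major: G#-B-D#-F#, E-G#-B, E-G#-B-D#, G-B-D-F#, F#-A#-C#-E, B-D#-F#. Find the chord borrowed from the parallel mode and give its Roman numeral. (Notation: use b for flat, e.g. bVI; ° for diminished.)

The diatonic triads in B major are B, C#m, D#m, E, F#, G#m, A#dim. Of the given chords, G#–B–D#–F# = G#m7, E–G#–B = E, E–G#–B–D# = Emaj7, F#–A#–C#–E = F#7 and B–D#–F# = B are diatonic. G–B–D–F# doesn't fit — on degree 6 B major would have G#m (vi). Gmaj7 is the degree-6 chord of B minor, so it is the borrowed bVImaj7.

bVImaj7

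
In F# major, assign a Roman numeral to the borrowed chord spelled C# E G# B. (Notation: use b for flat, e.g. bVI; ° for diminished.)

C# is scale degree 5 in F# major. Diatonically F# major has C# (V) on that degree; C#–E–G#–B is instead the minor-seventh chord native to F# minor, so it takes the label v7.

v7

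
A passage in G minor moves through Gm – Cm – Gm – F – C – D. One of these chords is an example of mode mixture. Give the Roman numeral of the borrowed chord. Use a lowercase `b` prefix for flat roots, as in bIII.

In G minor (with V from harmonic minor) the diatonic chords are Gm, Adim, Bb, Cm, D, Eb, F. Of the given chords, Gm, Cm, F and D are diatonic. C (C–E–G) is not: scale degree 4 in G minor carries Cm (iv). In G major the chord on that degree is C, so here it functions as IV, borrowed from the parallel major.

IV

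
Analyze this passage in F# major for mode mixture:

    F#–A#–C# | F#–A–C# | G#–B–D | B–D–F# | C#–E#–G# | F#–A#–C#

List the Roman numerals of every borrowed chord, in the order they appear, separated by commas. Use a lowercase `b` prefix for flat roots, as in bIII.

i, ii°, iv

F# major has the diatonic set F#, G#m, A#m, B, C#, D#m, E#dim. F#–A#–C# = F# and C#–E#–G# = C# both belong to that set. F#–A–C# doesn't fit — on degree 1 F# major would have F# (I). F#m is the degree-1 chord of F# minor, so it is the borrowed i. G#–B–D is not: scale degree 2 in F# major carries G#m (ii). In F# minor the chord on that degree is G#dim, so here it functions as ii°, borrowed from the parallel minor. But B–D–F# is foreign: the diatonic IV on degree 4 is B, whereas Bm comes from F# minor. It is labeled iv.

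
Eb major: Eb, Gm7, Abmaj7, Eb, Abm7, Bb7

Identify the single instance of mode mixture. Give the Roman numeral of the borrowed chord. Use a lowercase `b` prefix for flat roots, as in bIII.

The diatonic triads in Eb major are Eb, Fm, Gm, Ab, Bb, Cm, Ddim. Eb, Gm7, Abmaj7 and Bb7 all belong to that set. But Abm7 (Ab–Cb–Eb–Gb) is foreign: the diatonic IV on degree 4 is Ab, whereas Abm7 comes from Eb minor. It is labeled iv7.

iv7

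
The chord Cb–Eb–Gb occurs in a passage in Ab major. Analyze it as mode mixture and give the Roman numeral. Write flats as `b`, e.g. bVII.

In Ab major scale degree 3 is C; Cb is its lowered form, from Ab minor. Cb–Eb–Gb is a major chord — the form found in Ab minor, not the diatonic iii (Cm). Borrowed into Ab major it is written bIII.

bIII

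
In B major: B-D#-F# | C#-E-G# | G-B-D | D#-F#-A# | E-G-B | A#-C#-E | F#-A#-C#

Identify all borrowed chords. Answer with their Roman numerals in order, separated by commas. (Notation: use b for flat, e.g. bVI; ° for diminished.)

In B major the diatonic chords are B, C#m, D#m, E, F#, G#m, A#dim. B–D#–F# = B, C#–E–G# = C#m, D#–F#–A# = D#m, A#–C#–E = A#dim and F#–A#–C# = F# all belong to that set. G–B–D doesn't fit — on degree 6 B major would have G#m (vi). G is the degree-6 chord of B minor, so it is the borrowed bVI. E–G–B is not: scale degree 4 in B major carries E (IV). In B minor the chord on that degree is Em, so here it functions as iv, borrowed from the parallel minor.

bVI, iv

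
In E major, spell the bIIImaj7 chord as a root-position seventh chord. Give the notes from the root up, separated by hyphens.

The root of bIIImaj7 is the lowered 3rd degree: G# becomes G. Building the major-seventh chord from the parallel minor on G: G–B–D–F#.

G-B-D-F#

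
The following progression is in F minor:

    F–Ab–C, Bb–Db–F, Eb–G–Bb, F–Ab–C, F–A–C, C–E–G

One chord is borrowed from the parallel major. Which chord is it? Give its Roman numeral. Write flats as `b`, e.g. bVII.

F minor has the diatonic set Fm, Gdim, Ab, Bbm, C, Db, Eb (with V from harmonic minor). F–Ab–C = Fm, Bb–Db–F = Bbm, Eb–G–Bb = Eb and C–E–G = C are all diatonic. F–A–C is not: scale degree 1 in F minor carries Fm (i). In F major the chord on that degree is F, so here it functions as I, borrowed from the parallel major.

I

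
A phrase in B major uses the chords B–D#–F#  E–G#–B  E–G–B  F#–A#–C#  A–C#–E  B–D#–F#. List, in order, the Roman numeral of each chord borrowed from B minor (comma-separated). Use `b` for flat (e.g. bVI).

B major has the diatonic set B, C#m, D#m, E, F#, G#m, A#dim. Of the given chords, B–D#–F# = B, E–G#–B = E and F#–A#–C# = F# are diatonic. E–G–B doesn't fit — on degree 4 B major would have E (IV). Em is the degree-4 chord of B minor, so it is the borrowed iv. But A–C#–E is foreign: the diatonic vii° on degree 7 is A#dim, whereas A comes from B minor. It is labeled bVII.

iv, bVII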